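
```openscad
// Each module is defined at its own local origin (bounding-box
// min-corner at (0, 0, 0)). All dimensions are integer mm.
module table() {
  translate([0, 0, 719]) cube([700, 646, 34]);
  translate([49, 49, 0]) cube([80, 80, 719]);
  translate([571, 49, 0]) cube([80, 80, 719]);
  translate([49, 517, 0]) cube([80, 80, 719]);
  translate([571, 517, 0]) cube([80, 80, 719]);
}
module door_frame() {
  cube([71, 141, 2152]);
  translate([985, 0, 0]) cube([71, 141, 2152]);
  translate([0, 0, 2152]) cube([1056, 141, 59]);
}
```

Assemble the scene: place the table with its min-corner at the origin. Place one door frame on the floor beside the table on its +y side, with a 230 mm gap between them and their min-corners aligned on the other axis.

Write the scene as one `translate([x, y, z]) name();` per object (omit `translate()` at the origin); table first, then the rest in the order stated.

table();
translate([0, 876, 0]) door_frame();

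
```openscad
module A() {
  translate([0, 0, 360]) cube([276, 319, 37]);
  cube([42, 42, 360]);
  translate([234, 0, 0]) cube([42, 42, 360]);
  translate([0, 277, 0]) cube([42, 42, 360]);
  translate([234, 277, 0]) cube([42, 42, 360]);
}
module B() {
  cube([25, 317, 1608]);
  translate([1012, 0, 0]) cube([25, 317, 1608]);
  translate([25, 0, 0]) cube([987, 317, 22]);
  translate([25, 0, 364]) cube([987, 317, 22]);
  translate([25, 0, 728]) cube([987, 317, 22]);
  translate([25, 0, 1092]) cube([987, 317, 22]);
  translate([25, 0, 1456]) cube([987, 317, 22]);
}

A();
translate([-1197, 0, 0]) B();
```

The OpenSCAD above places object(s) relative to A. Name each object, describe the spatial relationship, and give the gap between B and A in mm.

The bookshelf's nearest face is 160 mm from the stool's −x face.

A is a stool. B is a bookshelf. The bookshelf is on the floor beside the stool on its −x side. The gap between the bookshelf and the stool is 160 mm.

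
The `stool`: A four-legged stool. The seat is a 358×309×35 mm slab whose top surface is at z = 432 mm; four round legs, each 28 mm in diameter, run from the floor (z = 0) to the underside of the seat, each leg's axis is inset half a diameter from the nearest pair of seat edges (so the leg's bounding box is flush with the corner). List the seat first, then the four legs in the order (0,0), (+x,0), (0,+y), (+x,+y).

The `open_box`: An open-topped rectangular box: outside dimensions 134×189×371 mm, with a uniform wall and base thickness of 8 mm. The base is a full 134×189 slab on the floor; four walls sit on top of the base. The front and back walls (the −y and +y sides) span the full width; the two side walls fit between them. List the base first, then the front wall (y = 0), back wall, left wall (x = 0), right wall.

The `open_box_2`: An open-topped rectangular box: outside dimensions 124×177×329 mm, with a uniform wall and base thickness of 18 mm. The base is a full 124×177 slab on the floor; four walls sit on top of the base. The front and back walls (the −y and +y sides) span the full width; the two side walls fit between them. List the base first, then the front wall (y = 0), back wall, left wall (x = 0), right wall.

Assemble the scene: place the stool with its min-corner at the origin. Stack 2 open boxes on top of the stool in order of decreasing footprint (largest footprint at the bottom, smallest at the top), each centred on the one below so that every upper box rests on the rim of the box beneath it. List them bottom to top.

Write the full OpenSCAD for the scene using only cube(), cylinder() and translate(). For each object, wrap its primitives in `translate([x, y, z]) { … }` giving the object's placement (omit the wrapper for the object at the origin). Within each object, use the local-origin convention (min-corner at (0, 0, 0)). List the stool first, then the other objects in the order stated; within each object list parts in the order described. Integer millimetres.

translate([0, 0, 397]) cube([358, 309, 35]);
translate([14, 14, 0]) cylinder(h = 397, r = 14);
translate([344, 14, 0]) cylinder(h = 397, r = 14);
translate([14, 295, 0]) cylinder(h = 397, r = 14);
translate([344, 295, 0]) cylinder(h = 397, r = 14);
translate([112, 60, 432]) {
  cube([134, 189, 8]);
  translate([0, 0, 8]) cube([134, 8, 363]);
  translate([0, 181, 8]) cube([134, 8, 363]);
  translate([0, 8, 8]) cube([8, 173, 363]);
  translate([126, 8, 8]) cube([8, 173, 363]);
}
translate([117, 66, 803]) {
  cube([124, 177, 18]);
  translate([0, 0, 18]) cube([124, 18, 311]);
  translate([0, 159, 18]) cube([124, 18, 311]);
  translate([0, 18, 18]) cube([18, 141, 311]);
  translate([106, 18, 18]) cube([18, 141, 311]);
}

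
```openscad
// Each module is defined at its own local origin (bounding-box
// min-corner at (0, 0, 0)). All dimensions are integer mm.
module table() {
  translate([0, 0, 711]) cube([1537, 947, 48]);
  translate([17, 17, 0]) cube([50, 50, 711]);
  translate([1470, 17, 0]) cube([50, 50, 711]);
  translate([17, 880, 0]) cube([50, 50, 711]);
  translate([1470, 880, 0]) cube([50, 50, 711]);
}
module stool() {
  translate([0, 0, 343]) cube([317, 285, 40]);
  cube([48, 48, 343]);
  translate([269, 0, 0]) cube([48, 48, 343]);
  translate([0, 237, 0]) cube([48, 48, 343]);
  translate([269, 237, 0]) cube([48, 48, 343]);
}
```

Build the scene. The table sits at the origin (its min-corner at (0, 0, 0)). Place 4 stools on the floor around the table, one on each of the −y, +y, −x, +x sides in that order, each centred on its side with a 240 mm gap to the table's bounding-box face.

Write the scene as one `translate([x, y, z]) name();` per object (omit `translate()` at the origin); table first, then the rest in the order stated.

table();
translate([610, -525, 0]) stool();
translate([610, 1187, 0]) stool();
translate([-557, 331, 0]) stool();
translate([1777, 331, 0]) stool();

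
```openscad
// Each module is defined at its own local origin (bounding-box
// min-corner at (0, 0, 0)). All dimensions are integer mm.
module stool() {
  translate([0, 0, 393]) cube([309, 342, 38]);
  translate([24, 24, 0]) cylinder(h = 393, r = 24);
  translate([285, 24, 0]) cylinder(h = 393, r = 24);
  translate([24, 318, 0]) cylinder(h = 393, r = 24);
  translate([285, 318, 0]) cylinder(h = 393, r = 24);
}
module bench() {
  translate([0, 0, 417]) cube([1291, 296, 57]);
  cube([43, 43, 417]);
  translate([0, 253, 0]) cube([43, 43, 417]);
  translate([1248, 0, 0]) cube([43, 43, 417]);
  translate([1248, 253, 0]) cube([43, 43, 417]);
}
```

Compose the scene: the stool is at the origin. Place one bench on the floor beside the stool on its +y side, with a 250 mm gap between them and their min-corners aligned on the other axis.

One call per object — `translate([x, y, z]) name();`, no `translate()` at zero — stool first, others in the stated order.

stool();
translate([0, 592, 0]) bench();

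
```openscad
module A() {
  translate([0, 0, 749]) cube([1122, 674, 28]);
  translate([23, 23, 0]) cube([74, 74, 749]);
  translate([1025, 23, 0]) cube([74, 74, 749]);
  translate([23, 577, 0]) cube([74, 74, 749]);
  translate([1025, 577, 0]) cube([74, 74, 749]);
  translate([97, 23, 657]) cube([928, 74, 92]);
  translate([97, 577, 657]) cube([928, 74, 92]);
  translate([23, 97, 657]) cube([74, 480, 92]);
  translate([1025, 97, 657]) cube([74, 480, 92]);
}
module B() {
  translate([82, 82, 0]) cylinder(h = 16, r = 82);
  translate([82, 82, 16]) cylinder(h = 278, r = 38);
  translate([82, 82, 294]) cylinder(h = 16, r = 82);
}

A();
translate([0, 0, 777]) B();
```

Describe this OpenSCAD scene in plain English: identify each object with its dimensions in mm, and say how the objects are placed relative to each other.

A is a table: top 1122 mm (x) × 674 mm (y), 28 mm thick, upper face at z = 777 mm, on four 74×74 mm square legs, each inset 23 mm from the nearest pair of top edges, running from z = 0 to the bottom of the top. Four apron rails, 74 mm thick and 92 mm tall, run between adjacent legs with their top edges flush with the underside of the top and their outer faces flush with the legs' outer faces.

B is a spool: two coaxial disc flanges of radius 82 mm and thickness 16 mm, joined by a core cylinder of radius 38 mm and height 278 mm. The lower flange rests on z = 0 and the three cylinders share a vertical axis.

The spool is on top of the table.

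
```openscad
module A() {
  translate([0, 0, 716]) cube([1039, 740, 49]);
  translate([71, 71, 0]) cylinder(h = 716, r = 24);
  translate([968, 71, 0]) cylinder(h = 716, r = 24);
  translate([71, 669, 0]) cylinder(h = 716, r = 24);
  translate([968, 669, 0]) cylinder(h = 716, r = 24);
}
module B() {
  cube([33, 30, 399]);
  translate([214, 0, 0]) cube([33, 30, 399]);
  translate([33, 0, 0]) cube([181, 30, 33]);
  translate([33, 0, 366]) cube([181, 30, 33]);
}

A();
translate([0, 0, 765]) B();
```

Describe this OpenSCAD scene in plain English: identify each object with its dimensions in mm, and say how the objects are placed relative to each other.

A is a rectangular dining table. The top is 1039×740×49 mm with its upper surface at z = 765 mm. It stands on four round legs of 48 mm diameter, each leg's bounding box inset 47 mm from the nearest pair of top edges, running from the floor to the underside of the top.

B is a rectangular picture frame lying in the x–z plane (depth along y). The opening is 181 mm wide (x) by 333 mm tall (z), surrounded by a border 33 mm wide on all four sides. The frame is 30 mm deep and is made of two full-height vertical stiles with two horizontal rails fitted between them.

The picture frame is on top of the table.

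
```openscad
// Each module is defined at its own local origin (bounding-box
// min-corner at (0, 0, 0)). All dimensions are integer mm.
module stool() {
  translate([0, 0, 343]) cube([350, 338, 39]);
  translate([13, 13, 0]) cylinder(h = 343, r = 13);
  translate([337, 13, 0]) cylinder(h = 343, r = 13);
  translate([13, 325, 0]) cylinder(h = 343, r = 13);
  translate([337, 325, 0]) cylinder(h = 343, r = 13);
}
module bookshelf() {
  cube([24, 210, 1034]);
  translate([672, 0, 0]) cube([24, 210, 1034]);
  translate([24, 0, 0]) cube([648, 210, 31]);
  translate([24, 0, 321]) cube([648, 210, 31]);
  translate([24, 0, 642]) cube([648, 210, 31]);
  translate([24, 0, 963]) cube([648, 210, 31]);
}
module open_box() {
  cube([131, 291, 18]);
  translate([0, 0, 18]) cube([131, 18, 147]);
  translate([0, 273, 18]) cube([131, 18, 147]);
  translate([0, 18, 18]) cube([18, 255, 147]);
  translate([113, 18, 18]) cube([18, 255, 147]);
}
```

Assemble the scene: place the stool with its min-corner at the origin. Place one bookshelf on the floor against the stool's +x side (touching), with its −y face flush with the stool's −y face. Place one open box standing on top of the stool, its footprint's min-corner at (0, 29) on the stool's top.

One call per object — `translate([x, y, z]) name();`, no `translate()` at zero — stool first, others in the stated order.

stool();
translate([350, 0, 0]) bookshelf();
translate([0, 29, 382]) open_box();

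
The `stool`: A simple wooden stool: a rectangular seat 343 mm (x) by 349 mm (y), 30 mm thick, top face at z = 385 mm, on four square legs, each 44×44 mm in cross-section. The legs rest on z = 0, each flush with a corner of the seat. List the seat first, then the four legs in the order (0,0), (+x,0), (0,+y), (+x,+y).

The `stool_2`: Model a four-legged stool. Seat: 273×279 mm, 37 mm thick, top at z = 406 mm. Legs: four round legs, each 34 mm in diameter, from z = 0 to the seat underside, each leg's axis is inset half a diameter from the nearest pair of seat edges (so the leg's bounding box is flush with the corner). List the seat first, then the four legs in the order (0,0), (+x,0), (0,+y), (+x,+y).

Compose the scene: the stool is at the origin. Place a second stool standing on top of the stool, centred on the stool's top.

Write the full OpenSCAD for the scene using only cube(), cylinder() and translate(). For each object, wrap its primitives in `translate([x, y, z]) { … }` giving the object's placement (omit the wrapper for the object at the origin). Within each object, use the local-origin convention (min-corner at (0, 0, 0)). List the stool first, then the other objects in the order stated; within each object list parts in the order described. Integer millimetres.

translate([0, 0, 355]) cube([343, 349, 30]);
cube([44, 44, 355]);
translate([299, 0, 0]) cube([44, 44, 355]);
translate([0, 305, 0]) cube([44, 44, 355]);
translate([299, 305, 0]) cube([44, 44, 355]);
translate([35, 35, 385]) {
  translate([0, 0, 369]) cube([273, 279, 37]);
  translate([17, 17, 0]) cylinder(h = 369, r = 17);
  translate([256, 17, 0]) cylinder(h = 369, r = 17);
  translate([17, 262, 0]) cylinder(h = 369, r = 17);
  translate([256, 262, 0]) cylinder(h = 369, r = 17);
}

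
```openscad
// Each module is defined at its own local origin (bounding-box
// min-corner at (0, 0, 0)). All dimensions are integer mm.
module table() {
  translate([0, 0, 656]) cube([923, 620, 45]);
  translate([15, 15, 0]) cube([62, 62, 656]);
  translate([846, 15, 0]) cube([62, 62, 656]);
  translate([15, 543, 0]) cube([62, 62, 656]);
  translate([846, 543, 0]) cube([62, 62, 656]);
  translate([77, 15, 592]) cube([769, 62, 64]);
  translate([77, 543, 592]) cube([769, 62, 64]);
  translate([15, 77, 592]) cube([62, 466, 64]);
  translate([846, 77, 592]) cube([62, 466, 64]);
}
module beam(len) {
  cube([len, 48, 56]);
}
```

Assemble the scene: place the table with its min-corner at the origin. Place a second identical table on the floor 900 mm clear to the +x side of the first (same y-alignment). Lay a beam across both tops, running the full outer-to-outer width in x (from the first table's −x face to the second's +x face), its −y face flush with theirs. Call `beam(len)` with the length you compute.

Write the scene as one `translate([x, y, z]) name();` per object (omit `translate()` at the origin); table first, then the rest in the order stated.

table();
translate([1823, 0, 0]) table();
translate([0, 0, 701]) beam(2746);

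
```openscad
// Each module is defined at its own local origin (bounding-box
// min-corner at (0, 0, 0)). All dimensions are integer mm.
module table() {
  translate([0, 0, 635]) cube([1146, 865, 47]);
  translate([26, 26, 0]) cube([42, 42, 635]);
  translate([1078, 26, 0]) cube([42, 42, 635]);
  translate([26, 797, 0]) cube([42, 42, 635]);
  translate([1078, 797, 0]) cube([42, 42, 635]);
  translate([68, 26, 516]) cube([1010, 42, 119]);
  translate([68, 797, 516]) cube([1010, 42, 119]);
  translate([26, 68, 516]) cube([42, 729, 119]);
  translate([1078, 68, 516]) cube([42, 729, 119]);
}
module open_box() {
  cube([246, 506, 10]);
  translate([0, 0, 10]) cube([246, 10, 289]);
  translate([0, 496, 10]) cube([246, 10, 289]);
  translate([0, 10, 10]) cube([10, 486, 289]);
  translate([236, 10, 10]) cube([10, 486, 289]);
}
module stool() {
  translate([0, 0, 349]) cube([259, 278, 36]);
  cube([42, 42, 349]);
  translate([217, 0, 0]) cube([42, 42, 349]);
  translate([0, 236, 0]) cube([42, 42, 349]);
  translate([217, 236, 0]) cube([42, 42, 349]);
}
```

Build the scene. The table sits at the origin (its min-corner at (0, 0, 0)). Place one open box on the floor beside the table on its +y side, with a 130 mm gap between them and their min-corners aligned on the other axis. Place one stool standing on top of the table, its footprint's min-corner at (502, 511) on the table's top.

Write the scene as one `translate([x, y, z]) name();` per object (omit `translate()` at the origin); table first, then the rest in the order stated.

table();
translate([0, 995, 0]) open_box();
translate([502, 511, 682]) stool();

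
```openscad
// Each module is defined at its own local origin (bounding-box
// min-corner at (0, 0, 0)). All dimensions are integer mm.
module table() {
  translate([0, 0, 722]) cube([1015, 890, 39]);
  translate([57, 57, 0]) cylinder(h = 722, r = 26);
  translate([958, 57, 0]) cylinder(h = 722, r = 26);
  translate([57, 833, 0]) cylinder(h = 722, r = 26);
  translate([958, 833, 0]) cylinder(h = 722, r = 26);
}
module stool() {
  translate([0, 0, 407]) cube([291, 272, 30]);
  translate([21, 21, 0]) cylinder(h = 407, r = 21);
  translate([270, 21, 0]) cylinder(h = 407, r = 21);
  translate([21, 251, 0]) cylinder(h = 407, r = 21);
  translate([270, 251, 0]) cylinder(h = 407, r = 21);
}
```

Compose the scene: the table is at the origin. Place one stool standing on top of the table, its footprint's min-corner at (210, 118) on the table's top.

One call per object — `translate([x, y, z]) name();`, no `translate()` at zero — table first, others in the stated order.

table();
translate([210, 118, 761]) stool();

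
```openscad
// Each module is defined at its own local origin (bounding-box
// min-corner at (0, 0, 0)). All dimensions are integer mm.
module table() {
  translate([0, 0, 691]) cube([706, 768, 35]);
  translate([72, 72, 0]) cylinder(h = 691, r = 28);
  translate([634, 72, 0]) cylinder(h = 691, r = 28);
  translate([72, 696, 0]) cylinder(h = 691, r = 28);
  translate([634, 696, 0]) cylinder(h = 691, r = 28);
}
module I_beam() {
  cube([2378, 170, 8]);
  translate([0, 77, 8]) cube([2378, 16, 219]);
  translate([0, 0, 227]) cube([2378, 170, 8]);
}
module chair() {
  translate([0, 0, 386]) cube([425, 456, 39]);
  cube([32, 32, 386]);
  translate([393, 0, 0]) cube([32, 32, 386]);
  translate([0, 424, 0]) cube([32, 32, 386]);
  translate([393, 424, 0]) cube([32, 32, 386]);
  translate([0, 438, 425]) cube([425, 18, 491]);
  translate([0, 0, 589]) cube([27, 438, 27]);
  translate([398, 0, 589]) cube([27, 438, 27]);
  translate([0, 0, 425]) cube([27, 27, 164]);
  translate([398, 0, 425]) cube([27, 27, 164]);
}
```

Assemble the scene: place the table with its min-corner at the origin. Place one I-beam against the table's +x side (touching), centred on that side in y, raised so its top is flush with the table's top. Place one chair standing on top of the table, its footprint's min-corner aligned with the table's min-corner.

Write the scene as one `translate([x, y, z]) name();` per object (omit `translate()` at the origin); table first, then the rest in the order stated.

table();
translate([706, 299, 491]) I_beam();
translate([0, 0, 726]) chair();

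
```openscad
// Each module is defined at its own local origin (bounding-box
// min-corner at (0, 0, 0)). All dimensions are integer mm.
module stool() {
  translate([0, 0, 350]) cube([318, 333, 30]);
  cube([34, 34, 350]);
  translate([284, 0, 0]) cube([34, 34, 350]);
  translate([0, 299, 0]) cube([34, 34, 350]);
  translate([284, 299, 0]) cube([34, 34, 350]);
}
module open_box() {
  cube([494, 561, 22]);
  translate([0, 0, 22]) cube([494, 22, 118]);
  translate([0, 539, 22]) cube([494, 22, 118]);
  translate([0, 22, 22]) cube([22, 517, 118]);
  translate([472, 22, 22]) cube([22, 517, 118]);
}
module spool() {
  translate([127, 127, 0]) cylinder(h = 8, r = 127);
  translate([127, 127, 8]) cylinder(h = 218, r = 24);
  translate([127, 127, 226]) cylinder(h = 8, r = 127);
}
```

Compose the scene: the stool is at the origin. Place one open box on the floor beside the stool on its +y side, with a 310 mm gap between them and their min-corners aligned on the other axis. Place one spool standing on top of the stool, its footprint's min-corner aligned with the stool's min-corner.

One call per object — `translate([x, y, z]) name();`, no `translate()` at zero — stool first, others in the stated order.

stool();
translate([0, 643, 0]) open_box();
translate([0, 0, 380]) spool();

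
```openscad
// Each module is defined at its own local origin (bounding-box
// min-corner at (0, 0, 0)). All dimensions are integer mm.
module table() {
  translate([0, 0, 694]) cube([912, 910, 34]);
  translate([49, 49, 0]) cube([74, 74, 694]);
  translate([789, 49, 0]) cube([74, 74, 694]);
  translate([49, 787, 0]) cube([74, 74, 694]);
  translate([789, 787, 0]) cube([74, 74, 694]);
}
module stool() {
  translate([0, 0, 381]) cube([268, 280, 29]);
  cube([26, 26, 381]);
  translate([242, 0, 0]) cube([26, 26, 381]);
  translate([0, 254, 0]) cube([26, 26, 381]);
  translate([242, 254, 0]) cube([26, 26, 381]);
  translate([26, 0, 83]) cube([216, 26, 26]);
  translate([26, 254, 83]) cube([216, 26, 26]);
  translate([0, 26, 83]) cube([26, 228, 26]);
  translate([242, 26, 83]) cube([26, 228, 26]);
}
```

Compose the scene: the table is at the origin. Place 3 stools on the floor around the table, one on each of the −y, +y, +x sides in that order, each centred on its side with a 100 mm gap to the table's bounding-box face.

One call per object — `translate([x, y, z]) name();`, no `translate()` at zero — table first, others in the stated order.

table();
translate([322, -380, 0]) stool();
translate([322, 1010, 0]) stool();
translate([1012, 315, 0]) stool();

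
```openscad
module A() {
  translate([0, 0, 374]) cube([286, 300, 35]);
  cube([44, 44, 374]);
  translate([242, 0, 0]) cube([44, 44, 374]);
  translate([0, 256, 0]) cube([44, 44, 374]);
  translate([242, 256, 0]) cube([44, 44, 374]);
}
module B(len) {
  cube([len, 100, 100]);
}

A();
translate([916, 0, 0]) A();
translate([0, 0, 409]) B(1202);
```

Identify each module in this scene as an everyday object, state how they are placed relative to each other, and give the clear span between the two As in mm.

A is a stool. B is a beam. A beam spans the tops of two stools. The clear span between the two stools is 630 mm.

Second stool starts at x = 916; first ends at x = 286; clear span = 916 − 286 = 630 mm.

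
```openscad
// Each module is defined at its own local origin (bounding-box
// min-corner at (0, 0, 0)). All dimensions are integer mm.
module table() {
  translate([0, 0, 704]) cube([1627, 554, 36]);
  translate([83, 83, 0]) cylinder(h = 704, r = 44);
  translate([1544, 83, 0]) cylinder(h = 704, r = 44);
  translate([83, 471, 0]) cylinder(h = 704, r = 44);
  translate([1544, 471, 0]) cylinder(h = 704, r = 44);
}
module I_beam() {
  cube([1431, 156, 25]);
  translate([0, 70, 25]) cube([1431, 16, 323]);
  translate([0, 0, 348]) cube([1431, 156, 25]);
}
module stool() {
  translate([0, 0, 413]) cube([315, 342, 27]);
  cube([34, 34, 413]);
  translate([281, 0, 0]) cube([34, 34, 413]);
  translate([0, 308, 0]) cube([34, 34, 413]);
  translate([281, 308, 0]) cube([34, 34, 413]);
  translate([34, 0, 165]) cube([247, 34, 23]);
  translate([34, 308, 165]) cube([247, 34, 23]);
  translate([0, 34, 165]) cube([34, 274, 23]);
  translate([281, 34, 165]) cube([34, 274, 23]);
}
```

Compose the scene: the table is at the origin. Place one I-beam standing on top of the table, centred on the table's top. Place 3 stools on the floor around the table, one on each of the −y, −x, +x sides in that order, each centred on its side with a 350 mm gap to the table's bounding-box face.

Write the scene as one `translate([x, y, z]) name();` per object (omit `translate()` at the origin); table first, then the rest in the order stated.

table();
translate([98, 199, 740]) I_beam();
translate([656, -692, 0]) stool();
translate([-665, 106, 0]) stool();
translate([1977, 106, 0]) stool();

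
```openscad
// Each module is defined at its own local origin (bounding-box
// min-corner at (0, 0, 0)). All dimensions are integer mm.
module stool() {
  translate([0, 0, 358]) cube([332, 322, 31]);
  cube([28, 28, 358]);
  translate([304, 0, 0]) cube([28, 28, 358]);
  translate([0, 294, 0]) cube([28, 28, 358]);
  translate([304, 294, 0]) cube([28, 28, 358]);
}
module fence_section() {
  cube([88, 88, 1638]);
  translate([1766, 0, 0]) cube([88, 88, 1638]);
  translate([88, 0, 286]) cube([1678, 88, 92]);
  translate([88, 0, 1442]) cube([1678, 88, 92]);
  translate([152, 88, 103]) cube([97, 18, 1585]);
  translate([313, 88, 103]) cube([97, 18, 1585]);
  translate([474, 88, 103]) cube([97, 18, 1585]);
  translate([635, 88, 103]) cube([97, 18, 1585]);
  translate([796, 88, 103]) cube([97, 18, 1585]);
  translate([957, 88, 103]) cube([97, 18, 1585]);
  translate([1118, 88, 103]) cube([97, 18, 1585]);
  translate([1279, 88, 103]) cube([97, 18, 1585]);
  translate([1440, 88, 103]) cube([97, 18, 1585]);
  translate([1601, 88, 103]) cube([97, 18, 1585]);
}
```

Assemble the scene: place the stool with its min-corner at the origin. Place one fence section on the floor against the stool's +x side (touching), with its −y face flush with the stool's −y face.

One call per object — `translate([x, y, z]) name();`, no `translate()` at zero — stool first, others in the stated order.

stool();
translate([332, 0, 0]) fence_section();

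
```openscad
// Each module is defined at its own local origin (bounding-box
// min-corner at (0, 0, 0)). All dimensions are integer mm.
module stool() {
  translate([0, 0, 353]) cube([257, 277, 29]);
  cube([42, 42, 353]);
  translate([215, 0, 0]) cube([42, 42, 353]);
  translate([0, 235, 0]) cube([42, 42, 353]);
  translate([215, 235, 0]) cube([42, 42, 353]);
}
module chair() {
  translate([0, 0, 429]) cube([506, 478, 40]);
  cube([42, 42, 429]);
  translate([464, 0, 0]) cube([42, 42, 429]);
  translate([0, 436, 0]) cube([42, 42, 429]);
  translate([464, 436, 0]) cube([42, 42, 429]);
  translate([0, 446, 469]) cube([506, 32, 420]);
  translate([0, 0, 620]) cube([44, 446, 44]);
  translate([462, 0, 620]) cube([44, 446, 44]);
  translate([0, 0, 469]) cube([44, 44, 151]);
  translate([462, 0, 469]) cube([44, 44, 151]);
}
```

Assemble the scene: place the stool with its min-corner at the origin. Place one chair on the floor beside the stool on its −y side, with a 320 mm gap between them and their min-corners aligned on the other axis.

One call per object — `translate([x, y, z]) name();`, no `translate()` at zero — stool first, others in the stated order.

stool();
translate([0, -798, 0]) chair();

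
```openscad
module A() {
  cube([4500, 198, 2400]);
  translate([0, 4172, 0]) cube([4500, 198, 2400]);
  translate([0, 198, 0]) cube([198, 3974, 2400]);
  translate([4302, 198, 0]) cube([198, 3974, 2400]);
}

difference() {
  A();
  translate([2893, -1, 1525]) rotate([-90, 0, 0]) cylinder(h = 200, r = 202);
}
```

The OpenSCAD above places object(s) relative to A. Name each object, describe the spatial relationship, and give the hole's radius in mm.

The subtracted cylinder has r = 202 mm.

A is a house frame. The house frame has a circular hole through its front wall. The hole's radius is 202 mm.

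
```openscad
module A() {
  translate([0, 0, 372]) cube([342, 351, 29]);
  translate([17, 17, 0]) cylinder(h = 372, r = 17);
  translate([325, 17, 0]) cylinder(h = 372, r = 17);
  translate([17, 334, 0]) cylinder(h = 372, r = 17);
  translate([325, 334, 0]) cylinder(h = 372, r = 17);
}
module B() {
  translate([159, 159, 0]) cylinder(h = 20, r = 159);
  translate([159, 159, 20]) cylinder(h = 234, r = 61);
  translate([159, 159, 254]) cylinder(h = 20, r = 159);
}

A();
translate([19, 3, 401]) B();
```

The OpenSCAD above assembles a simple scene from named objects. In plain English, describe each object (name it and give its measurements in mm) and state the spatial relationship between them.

A is a four-legged stool. The seat is 342×351 mm, 29 mm thick, top at z = 401 mm. It stands on four round legs, each 34 mm in diameter, from z = 0 to the seat underside, each leg's axis is inset half a diameter from the nearest pair of seat edges (so the leg's bounding box is flush with the corner).

B is a spool: two coaxial disc flanges of radius 159 mm and thickness 20 mm, joined by a core cylinder of radius 61 mm and height 234 mm. The lower flange rests on z = 0 and the three cylinders share a vertical axis.

The spool is on top of the stool.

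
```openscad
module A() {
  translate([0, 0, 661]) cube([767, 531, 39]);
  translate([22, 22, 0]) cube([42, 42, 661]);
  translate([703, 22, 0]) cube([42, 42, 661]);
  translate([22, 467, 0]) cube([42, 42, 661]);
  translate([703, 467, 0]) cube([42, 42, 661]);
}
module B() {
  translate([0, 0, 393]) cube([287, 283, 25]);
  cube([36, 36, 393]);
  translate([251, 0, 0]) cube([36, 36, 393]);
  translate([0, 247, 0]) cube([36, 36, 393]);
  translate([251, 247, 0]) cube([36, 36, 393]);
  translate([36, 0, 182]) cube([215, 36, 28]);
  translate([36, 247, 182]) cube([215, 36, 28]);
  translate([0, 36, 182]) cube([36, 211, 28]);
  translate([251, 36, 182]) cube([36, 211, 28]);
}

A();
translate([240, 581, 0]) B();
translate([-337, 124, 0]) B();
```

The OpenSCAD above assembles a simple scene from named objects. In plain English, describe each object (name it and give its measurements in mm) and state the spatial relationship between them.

A is a rectangular dining table. The top is 767×531×39 mm with its upper surface at z = 700 mm. It stands on four 42×42 mm square legs, each inset 22 mm from the nearest pair of top edges, running from the floor to the underside of the top.

B is a four-legged stool. The seat is 287×283 mm, 25 mm thick, top at z = 418 mm. It stands on four square legs, each 36×36 mm in cross-section, from z = 0 to the seat underside, each flush with a corner of the seat. Four stretchers, 36 mm wide and 28 mm tall, connect adjacent legs with their undersides at z = 182 mm, each running between the inner faces of the legs it joins and aligned with the legs' outer faces on the other axis.

Two stools sit around the table at the +y, −x sides.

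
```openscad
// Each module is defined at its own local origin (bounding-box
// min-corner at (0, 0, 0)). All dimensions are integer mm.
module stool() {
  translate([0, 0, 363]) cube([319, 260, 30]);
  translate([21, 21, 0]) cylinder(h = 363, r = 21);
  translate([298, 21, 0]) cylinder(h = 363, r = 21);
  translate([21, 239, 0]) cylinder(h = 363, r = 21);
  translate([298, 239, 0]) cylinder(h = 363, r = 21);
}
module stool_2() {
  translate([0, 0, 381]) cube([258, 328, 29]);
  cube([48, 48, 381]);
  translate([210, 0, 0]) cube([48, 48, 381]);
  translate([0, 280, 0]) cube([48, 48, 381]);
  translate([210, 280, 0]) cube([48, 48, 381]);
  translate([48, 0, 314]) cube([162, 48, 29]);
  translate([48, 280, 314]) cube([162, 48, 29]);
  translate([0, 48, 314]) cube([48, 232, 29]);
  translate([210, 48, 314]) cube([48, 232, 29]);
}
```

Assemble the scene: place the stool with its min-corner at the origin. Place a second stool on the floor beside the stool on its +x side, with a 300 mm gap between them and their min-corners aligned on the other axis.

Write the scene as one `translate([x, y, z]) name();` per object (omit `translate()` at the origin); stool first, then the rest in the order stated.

stool();
translate([619, 0, 0]) stool_2();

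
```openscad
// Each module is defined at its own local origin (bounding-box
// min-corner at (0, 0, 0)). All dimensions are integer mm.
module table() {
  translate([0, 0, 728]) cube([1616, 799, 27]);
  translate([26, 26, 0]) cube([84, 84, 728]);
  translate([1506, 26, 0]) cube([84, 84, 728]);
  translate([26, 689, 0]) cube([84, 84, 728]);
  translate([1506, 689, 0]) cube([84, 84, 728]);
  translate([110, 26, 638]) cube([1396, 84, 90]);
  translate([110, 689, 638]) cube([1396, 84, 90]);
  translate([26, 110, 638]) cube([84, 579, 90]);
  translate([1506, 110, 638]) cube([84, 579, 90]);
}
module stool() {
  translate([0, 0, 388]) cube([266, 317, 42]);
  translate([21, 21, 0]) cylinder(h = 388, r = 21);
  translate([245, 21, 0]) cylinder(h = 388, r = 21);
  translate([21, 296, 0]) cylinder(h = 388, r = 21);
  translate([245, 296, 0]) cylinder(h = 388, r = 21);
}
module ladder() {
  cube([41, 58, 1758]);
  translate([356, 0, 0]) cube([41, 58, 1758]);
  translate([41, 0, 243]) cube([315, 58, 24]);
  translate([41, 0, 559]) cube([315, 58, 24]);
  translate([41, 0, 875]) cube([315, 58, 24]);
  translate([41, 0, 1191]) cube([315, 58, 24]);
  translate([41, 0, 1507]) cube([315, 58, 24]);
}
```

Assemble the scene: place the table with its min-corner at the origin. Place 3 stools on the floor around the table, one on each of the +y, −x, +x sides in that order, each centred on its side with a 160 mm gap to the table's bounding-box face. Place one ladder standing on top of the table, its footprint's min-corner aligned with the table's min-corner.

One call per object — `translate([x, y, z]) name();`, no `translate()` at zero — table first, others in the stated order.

table();
translate([675, 959, 0]) stool();
translate([-426, 241, 0]) stool();
translate([1776, 241, 0]) stool();
translate([0, 0, 755]) ladder();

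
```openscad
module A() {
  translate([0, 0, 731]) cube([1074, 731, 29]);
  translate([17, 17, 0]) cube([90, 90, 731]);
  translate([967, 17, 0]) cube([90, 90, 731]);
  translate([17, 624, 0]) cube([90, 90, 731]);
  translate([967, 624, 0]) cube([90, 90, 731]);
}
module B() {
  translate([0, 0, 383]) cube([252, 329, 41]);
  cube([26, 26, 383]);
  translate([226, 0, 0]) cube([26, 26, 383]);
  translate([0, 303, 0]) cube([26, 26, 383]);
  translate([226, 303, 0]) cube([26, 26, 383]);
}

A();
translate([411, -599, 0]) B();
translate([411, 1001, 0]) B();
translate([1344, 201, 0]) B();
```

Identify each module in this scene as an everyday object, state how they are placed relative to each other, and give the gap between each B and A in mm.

A is a table. B is a stool. Three stools sit around the table at the −y, +y, +x sides. The gap between each stool and the table is 270 mm.

Each stool's nearest face is 270 mm from the table's bounding box.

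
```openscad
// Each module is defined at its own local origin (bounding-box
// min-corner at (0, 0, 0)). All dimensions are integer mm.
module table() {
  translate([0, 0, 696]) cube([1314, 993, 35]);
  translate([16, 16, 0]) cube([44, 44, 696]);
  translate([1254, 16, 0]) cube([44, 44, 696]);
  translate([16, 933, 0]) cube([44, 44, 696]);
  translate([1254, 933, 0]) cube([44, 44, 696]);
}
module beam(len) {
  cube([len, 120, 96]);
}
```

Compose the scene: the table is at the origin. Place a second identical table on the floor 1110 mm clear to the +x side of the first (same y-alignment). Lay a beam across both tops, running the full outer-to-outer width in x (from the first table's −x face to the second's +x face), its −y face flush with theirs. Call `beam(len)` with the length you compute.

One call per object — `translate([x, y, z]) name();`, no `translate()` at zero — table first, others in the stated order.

table();
translate([2424, 0, 0]) table();
translate([0, 0, 731]) beam(3738);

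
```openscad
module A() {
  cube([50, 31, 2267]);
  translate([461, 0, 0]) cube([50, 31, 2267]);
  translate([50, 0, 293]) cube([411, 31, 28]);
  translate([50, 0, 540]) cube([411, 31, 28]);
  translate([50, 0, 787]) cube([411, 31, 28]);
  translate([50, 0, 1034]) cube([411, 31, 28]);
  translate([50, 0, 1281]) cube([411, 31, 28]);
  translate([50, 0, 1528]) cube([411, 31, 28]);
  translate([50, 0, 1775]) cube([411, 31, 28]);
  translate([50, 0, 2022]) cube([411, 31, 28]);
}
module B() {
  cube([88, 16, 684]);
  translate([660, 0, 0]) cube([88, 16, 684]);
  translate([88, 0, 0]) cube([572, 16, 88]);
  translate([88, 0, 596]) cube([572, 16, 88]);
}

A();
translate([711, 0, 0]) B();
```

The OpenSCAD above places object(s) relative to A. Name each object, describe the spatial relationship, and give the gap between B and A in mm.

The picture frame's nearest face is 200 mm from the ladder's +x face.

A is a ladder. B is a picture frame. The picture frame is on the floor beside the ladder on its +x side. The gap between the picture frame and the ladder is 200 mm.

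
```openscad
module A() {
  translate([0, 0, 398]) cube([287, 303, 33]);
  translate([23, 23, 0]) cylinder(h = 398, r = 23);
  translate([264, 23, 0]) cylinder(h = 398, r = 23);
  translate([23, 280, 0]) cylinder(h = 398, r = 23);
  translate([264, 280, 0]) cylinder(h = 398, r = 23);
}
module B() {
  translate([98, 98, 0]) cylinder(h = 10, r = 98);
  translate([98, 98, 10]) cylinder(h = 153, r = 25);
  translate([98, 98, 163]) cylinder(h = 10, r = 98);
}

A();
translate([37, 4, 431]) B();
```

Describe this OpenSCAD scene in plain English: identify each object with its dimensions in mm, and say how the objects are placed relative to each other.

A is a four-legged stool. The seat is a 287×303×33 mm slab whose top surface is at z = 431 mm; four round legs, each 46 mm in diameter, run from the floor (z = 0) to the underside of the seat, each leg's axis is inset half a diameter from the nearest pair of seat edges (so the leg's bounding box is flush with the corner).

B is a spool: two coaxial disc flanges of radius 98 mm and thickness 10 mm, joined by a core cylinder of radius 25 mm and height 153 mm. The lower flange rests on z = 0 and the three cylinders share a vertical axis.

The spool is on top of the stool.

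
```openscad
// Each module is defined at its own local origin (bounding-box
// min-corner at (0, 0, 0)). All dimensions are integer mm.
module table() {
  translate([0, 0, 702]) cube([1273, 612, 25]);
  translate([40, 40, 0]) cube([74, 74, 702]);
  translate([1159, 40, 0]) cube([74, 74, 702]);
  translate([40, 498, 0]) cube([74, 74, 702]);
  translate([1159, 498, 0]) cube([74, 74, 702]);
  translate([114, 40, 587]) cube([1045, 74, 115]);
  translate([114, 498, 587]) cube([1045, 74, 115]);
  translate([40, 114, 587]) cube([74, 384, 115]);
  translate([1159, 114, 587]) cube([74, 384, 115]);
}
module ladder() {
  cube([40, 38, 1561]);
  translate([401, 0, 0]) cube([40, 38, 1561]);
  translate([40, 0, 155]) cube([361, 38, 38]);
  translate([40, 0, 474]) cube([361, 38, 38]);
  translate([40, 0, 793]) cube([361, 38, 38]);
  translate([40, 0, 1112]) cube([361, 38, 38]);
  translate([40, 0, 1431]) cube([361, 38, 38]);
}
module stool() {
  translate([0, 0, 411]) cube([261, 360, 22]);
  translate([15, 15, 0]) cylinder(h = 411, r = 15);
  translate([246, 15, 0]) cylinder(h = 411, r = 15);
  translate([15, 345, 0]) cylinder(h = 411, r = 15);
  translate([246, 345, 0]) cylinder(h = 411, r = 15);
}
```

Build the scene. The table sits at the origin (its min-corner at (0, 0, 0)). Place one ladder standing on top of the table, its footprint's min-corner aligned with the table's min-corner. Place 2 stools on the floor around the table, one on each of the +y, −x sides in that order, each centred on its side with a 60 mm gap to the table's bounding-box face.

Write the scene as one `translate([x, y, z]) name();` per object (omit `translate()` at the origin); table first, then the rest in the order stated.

table();
translate([0, 0, 727]) ladder();
translate([506, 672, 0]) stool();
translate([-321, 126, 0]) stool();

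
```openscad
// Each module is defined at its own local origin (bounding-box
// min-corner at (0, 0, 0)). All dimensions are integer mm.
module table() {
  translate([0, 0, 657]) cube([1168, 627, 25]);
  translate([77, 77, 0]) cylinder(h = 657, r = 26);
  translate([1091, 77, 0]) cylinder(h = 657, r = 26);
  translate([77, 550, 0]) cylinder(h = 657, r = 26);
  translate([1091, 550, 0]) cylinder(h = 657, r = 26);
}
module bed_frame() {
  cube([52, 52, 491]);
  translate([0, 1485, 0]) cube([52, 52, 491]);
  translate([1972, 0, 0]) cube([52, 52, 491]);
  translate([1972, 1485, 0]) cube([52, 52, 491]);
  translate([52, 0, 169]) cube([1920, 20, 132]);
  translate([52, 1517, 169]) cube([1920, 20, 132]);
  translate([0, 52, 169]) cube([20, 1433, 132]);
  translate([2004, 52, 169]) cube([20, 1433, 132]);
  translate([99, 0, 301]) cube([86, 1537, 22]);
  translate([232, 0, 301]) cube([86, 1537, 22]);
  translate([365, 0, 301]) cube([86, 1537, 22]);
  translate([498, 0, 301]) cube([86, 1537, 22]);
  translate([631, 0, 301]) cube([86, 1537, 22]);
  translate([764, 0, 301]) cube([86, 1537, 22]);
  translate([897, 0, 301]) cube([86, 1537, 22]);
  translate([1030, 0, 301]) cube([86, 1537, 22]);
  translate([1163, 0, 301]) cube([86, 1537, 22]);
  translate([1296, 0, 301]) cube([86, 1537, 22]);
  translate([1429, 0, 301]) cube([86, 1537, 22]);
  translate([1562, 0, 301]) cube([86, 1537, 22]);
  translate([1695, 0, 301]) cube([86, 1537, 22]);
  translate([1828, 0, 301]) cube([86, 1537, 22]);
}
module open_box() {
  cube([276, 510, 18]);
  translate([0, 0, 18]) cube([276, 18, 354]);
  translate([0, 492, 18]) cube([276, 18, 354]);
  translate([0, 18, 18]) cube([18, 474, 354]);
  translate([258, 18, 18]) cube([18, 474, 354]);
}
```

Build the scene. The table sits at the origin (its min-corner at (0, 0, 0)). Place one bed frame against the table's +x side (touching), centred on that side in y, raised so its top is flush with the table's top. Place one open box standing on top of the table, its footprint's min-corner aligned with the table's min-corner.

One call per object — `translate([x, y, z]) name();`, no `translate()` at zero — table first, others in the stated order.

table();
translate([1168, -455, 191]) bed_frame();
translate([0, 0, 682]) open_box();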